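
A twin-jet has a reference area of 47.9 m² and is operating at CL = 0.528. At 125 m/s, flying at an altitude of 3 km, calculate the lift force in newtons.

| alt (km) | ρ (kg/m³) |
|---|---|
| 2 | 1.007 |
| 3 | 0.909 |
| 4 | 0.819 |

At 3 km, from the table: ρ = 0.909 kg/m³.
Dynamic pressure q = ½ρv² = ½ × 0.909 × 125² = 7102 Pa.
L = q·S·CL = 7102 × 47.9 × 0.528 = 1.8×10^5 N ≈ 180 kN

L = 1.8×10^5 N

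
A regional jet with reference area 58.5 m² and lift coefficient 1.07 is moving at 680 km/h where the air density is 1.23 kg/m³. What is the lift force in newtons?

Convert speed: v = 680 km/h ÷ 3.6 = 188.9 m/s.
Dynamic pressure q = ½ρv² = ½ × 1.23 × 188.9² = 21940 Pa.
L = q·S·CL = 21940 × 58.5 × 1.07 = 1.37×10^6 N ≈ 1370 kN

L = 1.37×10^6 N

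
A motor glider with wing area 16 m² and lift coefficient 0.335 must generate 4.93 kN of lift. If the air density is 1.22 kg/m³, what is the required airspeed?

L = ½ρv²S·CL ⇒ v = √(2L/(ρ·S·CL))
v = √(2 × 4930 / (1.22 × 16 × 0.335)) = √1508 = 38.8 m/s

v = 38.8 m/s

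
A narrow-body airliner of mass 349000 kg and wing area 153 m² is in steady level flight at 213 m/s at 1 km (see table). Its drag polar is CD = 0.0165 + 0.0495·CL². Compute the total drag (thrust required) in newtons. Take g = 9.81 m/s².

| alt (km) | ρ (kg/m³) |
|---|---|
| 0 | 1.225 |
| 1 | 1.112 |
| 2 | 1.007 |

D = 2.14×10^5 N

At 1 km, from the table: ρ = 1.112 kg/m³.
In steady level flight, lift balances weight: W = mg = 349000 × 9.81 = 3.4237×10^6 N.
Dynamic pressure q = 0.5 × 1.112 × 213² = 25230 Pa.
CL = W/(q·S) = 3.4237×10^6 / (25230 × 153) = 0.8871.
CD = 0.0165 + 0.0495 × 0.8871² = 0.05545.
D = q·S·CD = 25230 × 153 × 0.05545 = 2.14×10^5 N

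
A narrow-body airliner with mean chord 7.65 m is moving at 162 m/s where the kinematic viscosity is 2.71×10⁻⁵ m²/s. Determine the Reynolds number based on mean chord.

Re = v·c/ν = 162 × 7.65 / (2.71×10⁻⁵) = 4.57×10^7

Re = 4.57×10^7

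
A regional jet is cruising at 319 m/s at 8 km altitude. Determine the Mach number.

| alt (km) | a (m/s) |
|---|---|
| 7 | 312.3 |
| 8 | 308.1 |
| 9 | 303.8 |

M = 1.04

At 8 km, from the table: a = 308.1 m/s.
M = v/a = 319 / 308.1 = 1.04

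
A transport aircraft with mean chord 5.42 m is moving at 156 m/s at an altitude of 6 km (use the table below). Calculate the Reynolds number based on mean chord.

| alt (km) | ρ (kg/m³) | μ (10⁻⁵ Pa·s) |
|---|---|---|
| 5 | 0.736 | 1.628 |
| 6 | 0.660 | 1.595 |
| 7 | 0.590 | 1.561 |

At 6 km, from the table: ρ = 0.660 kg/m³, μ = 1.595×10⁻⁵ Pa·s.
Re = ρ·v·c/μ = 0.66 × 156 × 5.42 / (1.595×10⁻⁵) = 3.5×10^7

Re = 3.5×10^7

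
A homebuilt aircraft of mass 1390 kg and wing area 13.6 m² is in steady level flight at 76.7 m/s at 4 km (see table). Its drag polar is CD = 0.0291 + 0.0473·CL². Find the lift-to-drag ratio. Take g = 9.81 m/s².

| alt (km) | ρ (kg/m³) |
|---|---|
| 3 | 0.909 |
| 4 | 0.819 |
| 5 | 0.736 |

L/D = 11.2

At 4 km, from the table: ρ = 0.819 kg/m³.
Weight W = mg = 1390 × 9.81 = 13636 N; in level flight L = W.
q = ½ρv² = ½ × 0.819 × 76.7² = 2409 Pa.
CL = W/(q·S) = 13636 / (2409 × 13.6) = 0.4162.
CD = 0.0291 + 0.0473 × 0.4162² = 0.03729.
L/D = CL/CD = 0.4162 / 0.03729 = 11.2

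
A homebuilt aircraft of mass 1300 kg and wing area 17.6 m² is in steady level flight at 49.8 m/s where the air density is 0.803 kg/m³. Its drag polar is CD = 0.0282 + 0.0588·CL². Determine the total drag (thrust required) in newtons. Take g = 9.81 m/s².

Level flight ⇒ L = W = m·g = 1300 × 9.81 = 12753 N.
q = ½ρv² = ½ × 0.803 × 49.8² = 995.7 Pa.
CL = 2W/(ρv²S) = 2×12753/(0.803×49.8²×17.6) = 0.7277.
CD = 0.0282 + 0.0588 × 0.7277² = 0.05934.
D = q·S·CD = 995.7 × 17.6 × 0.05934 = 1040 N

D = 1040 N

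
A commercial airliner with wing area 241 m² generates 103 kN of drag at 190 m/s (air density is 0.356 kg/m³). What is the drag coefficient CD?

CD = 0.0665

From D = ½ρv²S·CD, rearranging gives CD = 2D/(ρv²S).
CD = 2 × 1.03×10^5 / (0.356 × 190² × 241) = 0.0665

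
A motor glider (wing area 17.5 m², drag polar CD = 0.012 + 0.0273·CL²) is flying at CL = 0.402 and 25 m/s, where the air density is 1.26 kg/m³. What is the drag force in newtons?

CD = 0.012 + 0.0273 × 0.402² = 0.01641
D = ½ρv²S·CD = ½ × 1.26 × 25² × 17.5 × 0.01641 = 113 N

D = 113 N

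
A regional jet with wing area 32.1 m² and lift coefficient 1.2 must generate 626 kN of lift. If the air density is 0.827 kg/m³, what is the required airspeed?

L = ½ρv²S·CL ⇒ v = √(2L/(ρ·S·CL))
v = √(2 × 6.26×10^5 / (0.827 × 32.1 × 1.2)) = √39300 = 198 m/s

v = 198 m/s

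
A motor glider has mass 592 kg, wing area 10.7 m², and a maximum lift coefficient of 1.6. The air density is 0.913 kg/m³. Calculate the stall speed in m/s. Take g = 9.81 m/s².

V_stall = 27.3 m/s

At stall, lift equals weight: L = W = m·g = 592 × 9.81 = 5808 N.
V_stall = √(2W/(ρ·S·CL,max)) = √(2 × 5808 / (0.913 × 10.7 × 1.6))
V_stall = √743.1 = 27.3 m/s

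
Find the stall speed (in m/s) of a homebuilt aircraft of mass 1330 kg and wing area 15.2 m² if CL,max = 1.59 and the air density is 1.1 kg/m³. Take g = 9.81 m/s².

V_stall = 31.3 m/s

At stall, lift equals weight: L = W = m·g = 1330 × 9.81 = 13050 N.
From L = ½ρV²S·CL,max = W: V_stall = √(2W/(ρSCL,max)) = √(2·13050/(1.1·15.2·1.59))
V_stall = √981.6 = 31.3 m/s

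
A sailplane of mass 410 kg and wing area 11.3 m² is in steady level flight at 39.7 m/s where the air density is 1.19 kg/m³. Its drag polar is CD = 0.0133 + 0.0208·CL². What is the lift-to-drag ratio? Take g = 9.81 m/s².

L/D = 23.3

In steady level flight, lift balances weight: W = mg = 410 × 9.81 = 4022.1 N.
Dynamic pressure q = 0.5 × 1.19 × 39.7² = 937.8 Pa.
CL = W/(q·S) = 4022.1 / (937.8 × 11.3) = 0.3796.
CD = 0.0133 + 0.0208 × 0.3796² = 0.0163.
L/D = CL/CD = 0.3796 / 0.0163 = 23.3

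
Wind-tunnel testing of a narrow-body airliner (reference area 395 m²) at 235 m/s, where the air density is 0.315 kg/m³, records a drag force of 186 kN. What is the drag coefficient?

CD = 0.0541

From D = ½ρv²S·CD, rearranging gives CD = 2D/(ρv²S).
CD = 2 × 1.86×10^5 / (0.315 × 235² × 395) = 0.0541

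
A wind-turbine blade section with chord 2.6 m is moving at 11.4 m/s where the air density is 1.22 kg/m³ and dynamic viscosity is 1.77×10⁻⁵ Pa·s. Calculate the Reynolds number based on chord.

Re = ρ·v·c/μ = 1.22 × 11.4 × 2.6 / (1.77×10⁻⁵) = 2.04×10^6

Re = 2.04×10^6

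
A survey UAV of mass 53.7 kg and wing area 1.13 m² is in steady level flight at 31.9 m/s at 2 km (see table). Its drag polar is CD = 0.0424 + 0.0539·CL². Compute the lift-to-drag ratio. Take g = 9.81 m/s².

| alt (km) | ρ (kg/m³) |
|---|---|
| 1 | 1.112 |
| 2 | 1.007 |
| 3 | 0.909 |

At 2 km, from the table: ρ = 1.007 kg/m³.
Weight W = mg = 53.7 × 9.81 = 526.8 N; in level flight L = W.
q = ½ρv² = ½ × 1.007 × 31.9² = 512.4 Pa.
CL = W/(q·S) = 526.8 / (512.4 × 1.13) = 0.9099.
CD = 0.0424 + 0.0539 × 0.9099² = 0.08702.
L/D = CL/CD = 0.9099 / 0.08702 = 10.5

L/D = 10.5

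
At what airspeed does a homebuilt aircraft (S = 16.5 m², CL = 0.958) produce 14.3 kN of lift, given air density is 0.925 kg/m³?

v = 44.2 m/s

L = ½ρv²S·CL ⇒ v = √(2L/(ρ·S·CL))
v = √(2 × 14300 / (0.925 × 16.5 × 0.958)) = √1956 = 44.2 m/s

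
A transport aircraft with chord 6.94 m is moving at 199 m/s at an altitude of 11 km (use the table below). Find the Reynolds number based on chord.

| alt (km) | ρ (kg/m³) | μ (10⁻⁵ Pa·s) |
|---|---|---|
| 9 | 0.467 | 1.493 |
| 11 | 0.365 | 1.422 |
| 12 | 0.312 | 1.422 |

At 11 km, from the table: ρ = 0.365 kg/m³, μ = 1.422×10⁻⁵ Pa·s.
Re = ρ·v·c/μ = 0.365 × 199 × 6.94 / (1.422×10⁻⁵) = 3.54×10^7

Re = 3.54×10^7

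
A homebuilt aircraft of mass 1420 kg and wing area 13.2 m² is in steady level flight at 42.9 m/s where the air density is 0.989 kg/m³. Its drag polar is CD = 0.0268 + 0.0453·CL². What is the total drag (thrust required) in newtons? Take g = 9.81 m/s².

D = 1050 N

Level flight ⇒ L = W = m·g = 1420 × 9.81 = 13930 N.
q = ½ρv² = ½ × 0.989 × 42.9² = 910.1 Pa.
Required CL = L/(qS) = 13930/(910.1·13.2) = 1.16.
CD = 0.0268 + 0.0453 × 1.16² = 0.08771.
D = q·S·CD = 910.1 × 13.2 × 0.08771 = 1054 N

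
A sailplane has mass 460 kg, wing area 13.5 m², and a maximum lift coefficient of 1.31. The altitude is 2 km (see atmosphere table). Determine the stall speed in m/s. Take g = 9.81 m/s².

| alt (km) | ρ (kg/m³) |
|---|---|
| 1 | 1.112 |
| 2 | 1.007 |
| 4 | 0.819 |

V_stall = 22.5 m/s

At 2 km, from the table: ρ = 1.007 kg/m³.
At stall, lift equals weight: L = W = m·g = 460 × 9.81 = 4513 N.
V_stall = √(2W/(ρ·S·CL,max)) = √(2 × 4513 / (1.007 × 13.5 × 1.31))
V_stall = √506.8 = 22.5 m/s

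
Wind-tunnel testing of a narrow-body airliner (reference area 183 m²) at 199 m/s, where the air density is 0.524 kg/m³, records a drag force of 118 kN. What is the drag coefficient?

From D = ½ρv²S·CD, rearranging gives CD = 2D/(ρv²S).
CD = 2 × 1.18×10^5 / (0.524 × 199² × 183) = 0.0621

CD = 0.0621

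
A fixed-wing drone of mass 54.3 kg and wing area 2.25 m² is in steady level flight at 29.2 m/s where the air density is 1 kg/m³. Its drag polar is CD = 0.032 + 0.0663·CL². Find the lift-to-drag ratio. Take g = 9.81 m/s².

L/D = 10.6

In steady level flight, lift balances weight: W = mg = 54.3 × 9.81 = 532.68 N.
q = ½ρv² = ½ × 1 × 29.2² = 426.3 Pa.
Required CL = L/(qS) = 532.68/(426.3·2.25) = 0.5553.
CD = 0.032 + 0.0663 × 0.5553² = 0.05245.
L/D = CL/CD = 0.5553 / 0.05245 = 10.6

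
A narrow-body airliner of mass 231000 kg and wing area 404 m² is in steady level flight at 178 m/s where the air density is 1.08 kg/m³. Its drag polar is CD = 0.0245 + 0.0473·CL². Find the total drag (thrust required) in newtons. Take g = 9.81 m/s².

D = 2.04×10^5 N

In steady level flight, lift balances weight: W = mg = 231000 × 9.81 = 2.2661×10^6 N.
Dynamic pressure q = 0.5 × 1.08 × 178² = 17110 Pa.
CL = 2W/(ρv²S) = 2×2.2661×10^6/(1.08×178²×404) = 0.3278.
CD = 0.0245 + 0.0473 × 0.3278² = 0.02958.
D = q·S·CD = 17110 × 404 × 0.02958 = 2.045×10^5 N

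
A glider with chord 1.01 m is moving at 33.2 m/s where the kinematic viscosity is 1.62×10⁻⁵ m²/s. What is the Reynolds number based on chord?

Re = v·c/ν = 33.2 × 1.01 / (1.62×10⁻⁵) = 2.07×10^6

Re = 2.07×10^6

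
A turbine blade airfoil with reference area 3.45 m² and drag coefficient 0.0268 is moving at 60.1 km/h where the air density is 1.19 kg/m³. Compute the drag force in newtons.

D = 15.3 N

Convert speed: v = 60.1 km/h ÷ 3.6 = 16.69 m/s.
Dynamic pressure q = ½ρv² = ½ × 1.19 × 16.69² = 165.8 Pa.
D = q·S·CD = 165.8 × 3.45 × 0.0268 = 15.3 N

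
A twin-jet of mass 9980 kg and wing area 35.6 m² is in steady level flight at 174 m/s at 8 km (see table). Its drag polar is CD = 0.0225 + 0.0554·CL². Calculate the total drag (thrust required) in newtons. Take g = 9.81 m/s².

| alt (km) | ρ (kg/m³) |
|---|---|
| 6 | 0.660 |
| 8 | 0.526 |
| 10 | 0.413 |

At 8 km, from the table: ρ = 0.526 kg/m³.
Level flight ⇒ L = W = m·g = 9980 × 9.81 = 97904 N.
Dynamic pressure q = 0.5 × 0.526 × 174² = 7963 Pa.
CL = W/(q·S) = 97904 / (7963 × 35.6) = 0.3454.
CD = 0.0225 + 0.0554 × 0.3454² = 0.02911.
D = q·S·CD = 7963 × 35.6 × 0.02911 = 8251 N

D = 8250 N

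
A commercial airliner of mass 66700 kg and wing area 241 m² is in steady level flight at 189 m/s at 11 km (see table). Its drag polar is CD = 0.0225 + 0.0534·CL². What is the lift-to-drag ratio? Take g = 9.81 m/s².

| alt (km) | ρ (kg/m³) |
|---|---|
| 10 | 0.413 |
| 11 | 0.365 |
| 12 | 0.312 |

At 11 km, from the table: ρ = 0.365 kg/m³.
Level flight ⇒ L = W = m·g = 66700 × 9.81 = 6.5433×10^5 N.
q = ½ρv² = ½ × 0.365 × 189² = 6519 Pa.
CL = 2W/(ρv²S) = 2×6.5433×10^5/(0.365×189²×241) = 0.4165.
CD = 0.0225 + 0.0534 × 0.4165² = 0.03176.
L/D = CL/CD = 0.4165 / 0.03176 = 13.1

L/D = 13.1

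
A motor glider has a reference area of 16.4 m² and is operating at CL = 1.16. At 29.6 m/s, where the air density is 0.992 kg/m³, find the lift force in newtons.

L = ½ρv²S·CL = ½ × 0.992 × 29.6² × 16.4 × 1.16 = 8270 N ≈ 8.27 kN

L = 8270 N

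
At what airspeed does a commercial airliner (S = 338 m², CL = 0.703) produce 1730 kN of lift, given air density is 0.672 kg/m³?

L = ½ρv²S·CL ⇒ v = √(2L/(ρ·S·CL))
v = √(2 × 1.73×10^6 / (0.672 × 338 × 0.703)) = √21670 = 147 m/s

v = 147 m/s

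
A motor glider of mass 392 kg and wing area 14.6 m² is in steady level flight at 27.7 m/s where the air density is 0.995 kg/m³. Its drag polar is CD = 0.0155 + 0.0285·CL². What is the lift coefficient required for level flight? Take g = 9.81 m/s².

In steady level flight, lift balances weight: W = mg = 392 × 9.81 = 3845.5 N.
Dynamic pressure q = 0.5 × 0.995 × 27.7² = 381.7 Pa.
CL = W/(q·S) = 3845.5 / (381.7 × 14.6) = 0.69.

CL = 0.69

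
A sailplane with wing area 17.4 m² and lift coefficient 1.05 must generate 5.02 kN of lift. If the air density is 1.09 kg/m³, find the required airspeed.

L = ½ρv²S·CL ⇒ v = √(2L/(ρ·S·CL))
v = √(2 × 5020 / (1.09 × 17.4 × 1.05)) = √504.2 = 22.5 m/s

v = 22.5 m/s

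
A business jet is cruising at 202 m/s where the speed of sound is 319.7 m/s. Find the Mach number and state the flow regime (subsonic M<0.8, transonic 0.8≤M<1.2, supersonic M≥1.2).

M = 0.632 (subsonic)

M = v/a = 202 / 319.7 = 0.632
M = 0.632 → subsonic.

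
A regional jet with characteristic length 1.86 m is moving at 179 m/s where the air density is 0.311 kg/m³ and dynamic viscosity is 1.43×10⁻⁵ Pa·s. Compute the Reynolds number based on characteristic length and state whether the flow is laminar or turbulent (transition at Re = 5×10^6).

Re = 7.24×10^6 (turbulent)

Re = ρ·v·c/μ = 0.311 × 179 × 1.86 / (1.43×10⁻⁵) = 7.24×10^6
Since 7.24×10^6 > 5×10^6, the flow is turbulent.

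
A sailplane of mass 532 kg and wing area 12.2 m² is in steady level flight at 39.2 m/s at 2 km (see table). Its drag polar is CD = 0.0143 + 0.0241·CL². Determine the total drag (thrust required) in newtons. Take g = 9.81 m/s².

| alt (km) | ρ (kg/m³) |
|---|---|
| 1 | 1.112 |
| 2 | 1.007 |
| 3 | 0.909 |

D = 205 N

At 2 km, from the table: ρ = 1.007 kg/m³.
Weight W = mg = 532 × 9.81 = 5218.9 N; in level flight L = W.
Dynamic pressure q = 0.5 × 1.007 × 39.2² = 773.7 Pa.
Required CL = L/(qS) = 5218.9/(773.7·12.2) = 0.5529.
CD = 0.0143 + 0.0241 × 0.5529² = 0.02167.
D = q·S·CD = 773.7 × 12.2 × 0.02167 = 204.5 N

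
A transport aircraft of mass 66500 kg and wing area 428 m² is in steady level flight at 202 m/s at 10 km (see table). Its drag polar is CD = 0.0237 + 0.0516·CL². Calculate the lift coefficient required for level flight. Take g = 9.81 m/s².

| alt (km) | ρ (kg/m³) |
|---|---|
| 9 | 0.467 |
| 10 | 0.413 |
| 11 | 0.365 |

At 10 km, from the table: ρ = 0.413 kg/m³.
In steady level flight, lift balances weight: W = mg = 66500 × 9.81 = 6.5236×10^5 N.
Dynamic pressure q = 0.5 × 0.413 × 202² = 8426 Pa.
CL = 2W/(ρv²S) = 2×6.5236×10^5/(0.413×202²×428) = 0.1809.

CL = 0.181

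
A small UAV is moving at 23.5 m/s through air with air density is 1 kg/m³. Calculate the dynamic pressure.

q = 276 Pa

q = ½ρv² = ½ × 1 × 23.5² = 276 Pa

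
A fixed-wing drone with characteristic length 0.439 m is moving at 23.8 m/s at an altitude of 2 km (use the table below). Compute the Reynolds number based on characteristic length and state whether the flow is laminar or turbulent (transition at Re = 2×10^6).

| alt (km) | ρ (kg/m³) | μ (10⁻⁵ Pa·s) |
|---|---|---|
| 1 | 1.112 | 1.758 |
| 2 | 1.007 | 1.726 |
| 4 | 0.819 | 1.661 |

Re = 6.1×10^5 (laminar)

At 2 km, from the table: ρ = 1.007 kg/m³, μ = 1.726×10⁻⁵ Pa·s.
Re = ρ·v·c/μ = 1.007 × 23.8 × 0.439 / (1.726×10⁻⁵) = 6.1×10^5
Since 6.1×10^5 < 2×10^6, the flow is laminar.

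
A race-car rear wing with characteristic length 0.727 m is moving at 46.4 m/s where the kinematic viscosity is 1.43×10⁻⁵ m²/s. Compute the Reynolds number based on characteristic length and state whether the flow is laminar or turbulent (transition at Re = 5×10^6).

Re = v·c/ν = 46.4 × 0.727 / (1.43×10⁻⁵) = 2.36×10^6
Since 2.36×10^6 < 5×10^6, the flow is laminar.

Re = 2.36×10^6 (laminar)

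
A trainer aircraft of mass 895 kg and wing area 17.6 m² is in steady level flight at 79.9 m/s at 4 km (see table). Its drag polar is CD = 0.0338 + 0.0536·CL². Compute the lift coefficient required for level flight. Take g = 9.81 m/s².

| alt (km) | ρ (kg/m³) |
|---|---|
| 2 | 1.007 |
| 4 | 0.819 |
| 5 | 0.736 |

At 4 km, from the table: ρ = 0.819 kg/m³.
Weight W = mg = 895 × 9.81 = 8780 N; in level flight L = W.
q = ½ρv² = ½ × 0.819 × 79.9² = 2614 Pa.
CL = 2W/(ρv²S) = 2×8780/(0.819×79.9²×17.6) = 0.1908.

CL = 0.191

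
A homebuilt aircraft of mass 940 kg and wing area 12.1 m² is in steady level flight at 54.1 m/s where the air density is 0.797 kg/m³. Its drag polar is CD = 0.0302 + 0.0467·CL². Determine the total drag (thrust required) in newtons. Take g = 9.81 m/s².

Level flight ⇒ L = W = m·g = 940 × 9.81 = 9221.4 N.
Dynamic pressure q = 0.5 × 0.797 × 54.1² = 1166 Pa.
CL = W/(q·S) = 9221.4 / (1166 × 12.1) = 0.6534.
CD = 0.0302 + 0.0467 × 0.6534² = 0.05014.
D = q·S·CD = 1166 × 12.1 × 0.05014 = 707.6 N

D = 708 N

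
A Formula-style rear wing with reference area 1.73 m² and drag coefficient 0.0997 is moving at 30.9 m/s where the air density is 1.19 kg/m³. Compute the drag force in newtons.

Dynamic pressure q = ½ρv² = ½ × 1.19 × 30.9² = 568.1 Pa.
D = q·S·CD = 568.1 × 1.73 × 0.0997 = 98 N

D = 98 N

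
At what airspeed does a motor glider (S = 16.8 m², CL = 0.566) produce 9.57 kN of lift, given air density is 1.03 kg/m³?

v = 44.2 m/s

L = ½ρv²S·CL ⇒ v = √(2L/(ρ·S·CL))
v = √(2 × 9570 / (1.03 × 16.8 × 0.566)) = √1954 = 44.2 m/s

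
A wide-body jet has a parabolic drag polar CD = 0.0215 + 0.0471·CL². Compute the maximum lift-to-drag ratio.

(L/D)max = 15.7

For CD = CD0 + K·CL², (L/D)max occurs at CL* = √(CD0/K) and equals 1/(2√(K·CD0)).
(L/D)max = 1/(2√(0.0471 × 0.0215)) = 1/(2 × 0.03182) = 15.7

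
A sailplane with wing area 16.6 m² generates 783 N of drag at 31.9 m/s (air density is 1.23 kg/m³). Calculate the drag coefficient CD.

CD = 0.0754

From D = ½ρv²S·CD, rearranging gives CD = 2D/(ρv²S).
CD = 2 × 783 / (1.23 × 31.9² × 16.6) = 0.0754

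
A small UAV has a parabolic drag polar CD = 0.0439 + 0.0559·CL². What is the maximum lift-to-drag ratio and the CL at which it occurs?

For CD = CD0 + K·CL², (L/D)max occurs at CL* = √(CD0/K) and equals 1/(2√(K·CD0)).
(L/D)max = 1/(2√(0.0559 × 0.0439)) = 1/(2 × 0.04954) = 10.1
CL* = √(0.0439/0.0559) = 0.886

(L/D)max = 10.1, at CL = 0.886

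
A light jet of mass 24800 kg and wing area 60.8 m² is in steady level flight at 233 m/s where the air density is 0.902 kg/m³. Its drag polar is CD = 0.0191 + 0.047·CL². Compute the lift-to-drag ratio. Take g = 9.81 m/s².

In steady level flight, lift balances weight: W = mg = 24800 × 9.81 = 2.4329×10^5 N.
q = ½ρv² = ½ × 0.902 × 233² = 24480 Pa.
Required CL = L/(qS) = 2.4329×10^5/(24480·60.8) = 0.1634.
CD = 0.0191 + 0.047 × 0.1634² = 0.02036.
L/D = CL/CD = 0.1634 / 0.02036 = 8.03

L/D = 8.03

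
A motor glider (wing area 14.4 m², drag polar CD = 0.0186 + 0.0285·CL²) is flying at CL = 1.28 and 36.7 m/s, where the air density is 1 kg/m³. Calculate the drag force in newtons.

CD = 0.0186 + 0.0285 × 1.28² = 0.06529
D = ½ρv²S·CD = ½ × 1 × 36.7² × 14.4 × 0.06529 = 633 N

D = 633 N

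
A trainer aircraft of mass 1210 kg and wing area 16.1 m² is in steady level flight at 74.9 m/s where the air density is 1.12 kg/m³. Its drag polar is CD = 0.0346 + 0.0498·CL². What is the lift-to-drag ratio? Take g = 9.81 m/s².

Weight W = mg = 1210 × 9.81 = 11870 N; in level flight L = W.
q = ½ρv² = ½ × 1.12 × 74.9² = 3142 Pa.
CL = W/(q·S) = 11870 / (3142 × 16.1) = 0.2347.
CD = 0.0346 + 0.0498 × 0.2347² = 0.03734.
L/D = CL/CD = 0.2347 / 0.03734 = 6.28

L/D = 6.28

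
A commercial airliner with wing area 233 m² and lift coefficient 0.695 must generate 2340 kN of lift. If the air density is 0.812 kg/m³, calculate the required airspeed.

v = 189 m/s

L = ½ρv²S·CL ⇒ v = √(2L/(ρ·S·CL))
v = √(2 × 2.34×10^6 / (0.812 × 233 × 0.695)) = √35590 = 189 m/s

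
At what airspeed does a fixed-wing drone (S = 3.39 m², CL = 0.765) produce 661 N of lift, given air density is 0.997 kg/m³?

v = 22.6 m/s

L = ½ρv²S·CL ⇒ v = √(2L/(ρ·S·CL))
v = √(2 × 661 / (0.997 × 3.39 × 0.765)) = √511.3 = 22.6 m/s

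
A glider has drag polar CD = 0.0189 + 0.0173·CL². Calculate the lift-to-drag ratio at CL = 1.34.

L/D = 26.8

CD = 0.0189 + 0.0173 × 1.34² = 0.04996
L/D = CL/CD = 1.34 / 0.04996 = 26.8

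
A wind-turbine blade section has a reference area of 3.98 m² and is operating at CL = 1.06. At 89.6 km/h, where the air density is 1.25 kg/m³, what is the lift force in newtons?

L = 1630 N

Convert speed: v = 89.6 km/h ÷ 3.6 = 24.89 m/s.
L = ½ρv²S·CL = ½ × 1.25 × 24.89² × 3.98 × 1.06 = 1630 N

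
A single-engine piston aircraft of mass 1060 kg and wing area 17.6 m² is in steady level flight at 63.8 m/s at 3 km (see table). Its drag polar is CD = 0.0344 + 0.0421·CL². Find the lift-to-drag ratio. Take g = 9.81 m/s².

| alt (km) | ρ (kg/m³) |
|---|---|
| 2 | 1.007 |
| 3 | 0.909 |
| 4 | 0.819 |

L/D = 8.25

At 3 km, from the table: ρ = 0.909 kg/m³.
Level flight ⇒ L = W = m·g = 1060 × 9.81 = 10399 N.
Dynamic pressure q = 0.5 × 0.909 × 63.8² = 1850 Pa.
Required CL = L/(qS) = 10399/(1850·17.6) = 0.3194.
CD = 0.0344 + 0.0421 × 0.3194² = 0.03869.
L/D = CL/CD = 0.3194 / 0.03869 = 8.25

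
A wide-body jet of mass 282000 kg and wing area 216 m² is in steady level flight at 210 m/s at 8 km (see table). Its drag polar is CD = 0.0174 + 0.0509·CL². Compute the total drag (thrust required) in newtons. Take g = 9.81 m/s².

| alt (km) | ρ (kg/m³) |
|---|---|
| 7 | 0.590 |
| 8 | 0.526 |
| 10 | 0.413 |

At 8 km, from the table: ρ = 0.526 kg/m³.
Weight W = mg = 282000 × 9.81 = 2.7664×10^6 N; in level flight L = W.
q = ½ρv² = ½ × 0.526 × 210² = 11600 Pa.
CL = 2W/(ρv²S) = 2×2.7664×10^6/(0.526×210²×216) = 1.104.
CD = 0.0174 + 0.0509 × 1.104² = 0.07947.
D = q·S·CD = 11600 × 216 × 0.07947 = 1.991×10^5 N

D = 1.99×10^5 N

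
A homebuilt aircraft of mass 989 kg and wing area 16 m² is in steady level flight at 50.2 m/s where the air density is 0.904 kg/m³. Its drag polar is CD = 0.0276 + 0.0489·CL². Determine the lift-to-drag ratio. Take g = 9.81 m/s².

Weight W = mg = 989 × 9.81 = 9702.1 N; in level flight L = W.
Dynamic pressure q = 0.5 × 0.904 × 50.2² = 1139 Pa.
CL = W/(q·S) = 9702.1 / (1139 × 16) = 0.5324.
CD = 0.0276 + 0.0489 × 0.5324² = 0.04146.
L/D = CL/CD = 0.5324 / 0.04146 = 12.8

L/D = 12.8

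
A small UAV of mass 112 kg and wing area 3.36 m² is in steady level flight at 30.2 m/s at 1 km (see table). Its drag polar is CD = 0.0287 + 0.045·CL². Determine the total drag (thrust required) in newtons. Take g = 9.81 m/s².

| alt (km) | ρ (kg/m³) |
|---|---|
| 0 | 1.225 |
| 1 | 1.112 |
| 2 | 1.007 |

At 1 km, from the table: ρ = 1.112 kg/m³.
Level flight ⇒ L = W = m·g = 112 × 9.81 = 1098.7 N.
Dynamic pressure q = 0.5 × 1.112 × 30.2² = 507.1 Pa.
Required CL = L/(qS) = 1098.7/(507.1·3.36) = 0.6449.
CD = 0.0287 + 0.045 × 0.6449² = 0.04741.
D = q·S·CD = 507.1 × 3.36 × 0.04741 = 80.78 N

D = 80.8 N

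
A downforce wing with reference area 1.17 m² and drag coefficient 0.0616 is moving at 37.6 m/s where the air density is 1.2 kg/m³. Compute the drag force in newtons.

Dynamic pressure q = ½ρv² = ½ × 1.2 × 37.6² = 848.3 Pa.
D = q·S·CD = 848.3 × 1.17 × 0.0616 = 61.1 N

D = 61.1 N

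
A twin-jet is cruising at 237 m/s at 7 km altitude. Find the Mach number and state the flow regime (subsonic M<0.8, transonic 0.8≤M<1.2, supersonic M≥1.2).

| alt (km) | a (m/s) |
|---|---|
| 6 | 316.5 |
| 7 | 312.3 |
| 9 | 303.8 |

M = 0.759 (subsonic)

At 7 km, from the table: a = 312.3 m/s.
M = v/a = 237 / 312.3 = 0.759
M = 0.759 → subsonic.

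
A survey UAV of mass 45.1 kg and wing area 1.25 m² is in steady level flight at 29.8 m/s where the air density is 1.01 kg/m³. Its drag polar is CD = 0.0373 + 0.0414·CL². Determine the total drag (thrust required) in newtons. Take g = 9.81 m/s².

D = 35.4 N

Weight W = mg = 45.1 × 9.81 = 442.43 N; in level flight L = W.
q = ½ρv² = ½ × 1.01 × 29.8² = 448.5 Pa.
CL = W/(q·S) = 442.43 / (448.5 × 1.25) = 0.7892.
CD = 0.0373 + 0.0414 × 0.7892² = 0.06309.
D = q·S·CD = 448.5 × 1.25 × 0.06309 = 35.37 N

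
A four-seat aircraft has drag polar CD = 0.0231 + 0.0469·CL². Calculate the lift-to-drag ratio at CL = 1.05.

L/D = 14

CD = 0.0231 + 0.0469 × 1.05² = 0.07481
L/D = CL/CD = 1.05 / 0.07481 = 14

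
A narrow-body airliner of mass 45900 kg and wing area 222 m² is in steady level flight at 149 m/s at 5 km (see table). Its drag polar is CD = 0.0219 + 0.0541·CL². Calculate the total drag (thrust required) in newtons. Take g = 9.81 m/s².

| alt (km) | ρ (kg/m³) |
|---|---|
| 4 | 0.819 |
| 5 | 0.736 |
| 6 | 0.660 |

D = 45800 N

At 5 km, from the table: ρ = 0.736 kg/m³.
Level flight ⇒ L = W = m·g = 45900 × 9.81 = 4.5028×10^5 N.
q = ½ρv² = ½ × 0.736 × 149² = 8170 Pa.
CL = 2W/(ρv²S) = 2×4.5028×10^5/(0.736×149²×222) = 0.2483.
CD = 0.0219 + 0.0541 × 0.2483² = 0.02523.
D = q·S·CD = 8170 × 222 × 0.02523 = 45770 N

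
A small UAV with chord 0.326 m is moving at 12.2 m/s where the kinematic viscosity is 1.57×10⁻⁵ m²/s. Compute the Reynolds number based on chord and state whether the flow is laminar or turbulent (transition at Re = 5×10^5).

Re = v·c/ν = 12.2 × 0.326 / (1.57×10⁻⁵) = 2.53×10^5
Since 2.53×10^5 < 5×10^5, the flow is laminar.

Re = 2.53×10^5 (laminar)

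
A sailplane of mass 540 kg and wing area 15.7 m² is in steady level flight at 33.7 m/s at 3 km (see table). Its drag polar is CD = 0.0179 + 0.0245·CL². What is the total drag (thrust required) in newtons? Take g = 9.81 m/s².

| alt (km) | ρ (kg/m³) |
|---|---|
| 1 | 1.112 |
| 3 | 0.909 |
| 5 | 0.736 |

D = 230 N

At 3 km, from the table: ρ = 0.909 kg/m³.
Weight W = mg = 540 × 9.81 = 5297.4 N; in level flight L = W.
q = ½ρv² = ½ × 0.909 × 33.7² = 516.2 Pa.
CL = W/(q·S) = 5297.4 / (516.2 × 15.7) = 0.6537.
CD = 0.0179 + 0.0245 × 0.6537² = 0.02837.
D = q·S·CD = 516.2 × 15.7 × 0.02837 = 229.9 N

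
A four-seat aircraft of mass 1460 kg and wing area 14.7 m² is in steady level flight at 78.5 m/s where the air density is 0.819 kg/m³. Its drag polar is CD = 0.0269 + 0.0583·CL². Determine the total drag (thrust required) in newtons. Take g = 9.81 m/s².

D = 1320 N

Level flight ⇒ L = W = m·g = 1460 × 9.81 = 14323 N.
q = ½ρv² = ½ × 0.819 × 78.5² = 2523 Pa.
CL = W/(q·S) = 14323 / (2523 × 14.7) = 0.3861.
CD = 0.0269 + 0.0583 × 0.3861² = 0.03559.
D = q·S·CD = 2523 × 14.7 × 0.03559 = 1320 N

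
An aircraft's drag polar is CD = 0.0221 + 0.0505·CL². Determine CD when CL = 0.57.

CD = 0.0385

CD = 0.0221 + 0.0505 × 0.57² = 0.0221 + 0.01641 = 0.0385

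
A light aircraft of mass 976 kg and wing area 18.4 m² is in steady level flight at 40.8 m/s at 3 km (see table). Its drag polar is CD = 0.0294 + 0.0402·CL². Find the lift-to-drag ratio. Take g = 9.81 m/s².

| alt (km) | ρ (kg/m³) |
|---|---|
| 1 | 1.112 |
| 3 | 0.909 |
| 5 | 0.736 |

L/D = 14.2

At 3 km, from the table: ρ = 0.909 kg/m³.
Level flight ⇒ L = W = m·g = 976 × 9.81 = 9574.6 N.
Dynamic pressure q = 0.5 × 0.909 × 40.8² = 756.6 Pa.
Required CL = L/(qS) = 9574.6/(756.6·18.4) = 0.6878.
CD = 0.0294 + 0.0402 × 0.6878² = 0.04842.
L/D = CL/CD = 0.6878 / 0.04842 = 14.2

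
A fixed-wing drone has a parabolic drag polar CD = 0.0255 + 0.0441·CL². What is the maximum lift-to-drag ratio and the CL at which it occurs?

For CD = CD0 + K·CL², (L/D)max occurs at CL* = √(CD0/K) and equals 1/(2√(K·CD0)).
(L/D)max = 1/(2√(0.0441 × 0.0255)) = 1/(2 × 0.03353) = 14.9
CL* = √(0.0255/0.0441) = 0.76

(L/D)max = 14.9, at CL = 0.76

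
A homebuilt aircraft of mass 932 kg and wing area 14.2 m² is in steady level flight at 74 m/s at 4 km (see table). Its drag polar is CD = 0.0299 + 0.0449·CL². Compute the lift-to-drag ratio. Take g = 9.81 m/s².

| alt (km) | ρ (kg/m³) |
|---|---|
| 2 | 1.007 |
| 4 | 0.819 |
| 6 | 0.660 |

L/D = 8.55

At 4 km, from the table: ρ = 0.819 kg/m³.
Level flight ⇒ L = W = m·g = 932 × 9.81 = 9142.9 N.
q = ½ρv² = ½ × 0.819 × 74² = 2242 Pa.
Required CL = L/(qS) = 9142.9/(2242·14.2) = 0.2871.
CD = 0.0299 + 0.0449 × 0.2871² = 0.0336.
L/D = CL/CD = 0.2871 / 0.0336 = 8.55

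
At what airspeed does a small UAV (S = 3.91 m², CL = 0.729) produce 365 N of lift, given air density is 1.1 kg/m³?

L = ½ρv²S·CL ⇒ v = √(2L/(ρ·S·CL))
v = √(2 × 365 / (1.1 × 3.91 × 0.729)) = √232.8 = 15.3 m/s

v = 15.3 m/s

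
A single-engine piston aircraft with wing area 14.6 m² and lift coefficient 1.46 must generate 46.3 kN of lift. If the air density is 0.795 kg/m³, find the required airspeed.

L = ½ρv²S·CL ⇒ v = √(2L/(ρ·S·CL))
v = √(2 × 46300 / (0.795 × 14.6 × 1.46)) = √5464 = 73.9 m/s

v = 73.9 m/s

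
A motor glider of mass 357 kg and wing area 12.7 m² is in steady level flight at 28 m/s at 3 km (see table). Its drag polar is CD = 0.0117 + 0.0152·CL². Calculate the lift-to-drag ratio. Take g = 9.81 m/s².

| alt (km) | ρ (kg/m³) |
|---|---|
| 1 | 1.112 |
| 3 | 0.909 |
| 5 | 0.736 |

At 3 km, from the table: ρ = 0.909 kg/m³.
In steady level flight, lift balances weight: W = mg = 357 × 9.81 = 3502.2 N.
q = ½ρv² = ½ × 0.909 × 28² = 356.3 Pa.
CL = 2W/(ρv²S) = 2×3502.2/(0.909×28²×12.7) = 0.7739.
CD = 0.0117 + 0.0152 × 0.7739² = 0.0208.
L/D = CL/CD = 0.7739 / 0.0208 = 37.2

L/D = 37.2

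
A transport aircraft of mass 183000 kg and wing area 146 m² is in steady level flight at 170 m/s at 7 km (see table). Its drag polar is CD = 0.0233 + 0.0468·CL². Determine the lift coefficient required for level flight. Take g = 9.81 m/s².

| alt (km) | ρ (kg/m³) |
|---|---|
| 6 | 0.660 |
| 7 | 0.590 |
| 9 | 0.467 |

CL = 1.44

At 7 km, from the table: ρ = 0.590 kg/m³.
Level flight ⇒ L = W = m·g = 183000 × 9.81 = 1.7952×10^6 N.
Dynamic pressure q = 0.5 × 0.59 × 170² = 8526 Pa.
CL = W/(q·S) = 1.7952×10^6 / (8526 × 146) = 1.442.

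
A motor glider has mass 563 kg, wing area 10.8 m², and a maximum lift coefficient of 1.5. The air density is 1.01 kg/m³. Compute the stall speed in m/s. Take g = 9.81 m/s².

V_stall = 26 m/s

Weight W = mg = 563 × 9.81 = 5523 N.
From L = ½ρV²S·CL,max = W: V_stall = √(2W/(ρSCL,max)) = √(2·5523/(1.01·10.8·1.5))
V_stall = √675.1 = 26 m/s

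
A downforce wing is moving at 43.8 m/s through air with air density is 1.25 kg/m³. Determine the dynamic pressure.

q = ½ρv² = ½ × 1.25 × 43.8² = 1200 Pa

q = 1200 Pa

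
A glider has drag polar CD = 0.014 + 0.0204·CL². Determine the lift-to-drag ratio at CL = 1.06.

L/D = 28.7

CD = 0.014 + 0.0204 × 1.06² = 0.03692
L/D = CL/CD = 1.06 / 0.03692 = 28.7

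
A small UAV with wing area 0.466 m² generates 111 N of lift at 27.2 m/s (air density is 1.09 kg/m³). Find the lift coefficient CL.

CL = 0.591

From L = ½ρv²S·CL, rearranging gives CL = 2L/(ρv²S).
CL = 2 × 111 / (1.09 × 27.2² × 0.466) = 0.591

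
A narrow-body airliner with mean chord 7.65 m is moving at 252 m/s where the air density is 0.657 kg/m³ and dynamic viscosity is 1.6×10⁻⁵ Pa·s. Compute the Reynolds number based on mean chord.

Re = ρ·v·c/μ = 0.657 × 252 × 7.65 / (1.6×10⁻⁵) = 7.92×10^7

Re = 7.92×10^7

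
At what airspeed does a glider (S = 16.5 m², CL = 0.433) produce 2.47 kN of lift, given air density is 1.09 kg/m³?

L = ½ρv²S·CL ⇒ v = √(2L/(ρ·S·CL))
v = √(2 × 2470 / (1.09 × 16.5 × 0.433)) = √634.3 = 25.2 m/s

v = 25.2 m/s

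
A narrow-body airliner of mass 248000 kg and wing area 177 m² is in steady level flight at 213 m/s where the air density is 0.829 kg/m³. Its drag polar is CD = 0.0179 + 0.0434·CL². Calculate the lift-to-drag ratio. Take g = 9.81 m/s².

In steady level flight, lift balances weight: W = mg = 248000 × 9.81 = 2.4329×10^6 N.
q = ½ρv² = ½ × 0.829 × 213² = 18810 Pa.
CL = W/(q·S) = 2.4329×10^6 / (18810 × 177) = 0.7309.
CD = 0.0179 + 0.0434 × 0.7309² = 0.04109.
L/D = CL/CD = 0.7309 / 0.04109 = 17.8

L/D = 17.8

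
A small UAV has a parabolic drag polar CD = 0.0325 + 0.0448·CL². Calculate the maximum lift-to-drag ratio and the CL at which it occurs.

For CD = CD0 + K·CL², (L/D)max occurs at CL* = √(CD0/K) and equals 1/(2√(K·CD0)).
(L/D)max = 1/(2√(0.0448 × 0.0325)) = 1/(2 × 0.03816) = 13.1
CL* = √(0.0325/0.0448) = 0.852

(L/D)max = 13.1, at CL = 0.852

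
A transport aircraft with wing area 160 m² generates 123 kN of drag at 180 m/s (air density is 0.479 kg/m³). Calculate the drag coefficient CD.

From D = ½ρv²S·CD, rearranging gives CD = 2D/(ρv²S).
CD = 2 × 1.23×10^5 / (0.479 × 180² × 160) = 0.0991

CD = 0.0991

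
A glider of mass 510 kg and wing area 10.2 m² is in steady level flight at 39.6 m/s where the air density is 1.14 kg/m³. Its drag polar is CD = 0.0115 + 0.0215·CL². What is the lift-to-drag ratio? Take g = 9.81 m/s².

Level flight ⇒ L = W = m·g = 510 × 9.81 = 5003.1 N.
Dynamic pressure q = 0.5 × 1.14 × 39.6² = 893.9 Pa.
CL = 2W/(ρv²S) = 2×5003.1/(1.14×39.6²×10.2) = 0.5487.
CD = 0.0115 + 0.0215 × 0.5487² = 0.01797.
L/D = CL/CD = 0.5487 / 0.01797 = 30.5

L/D = 30.5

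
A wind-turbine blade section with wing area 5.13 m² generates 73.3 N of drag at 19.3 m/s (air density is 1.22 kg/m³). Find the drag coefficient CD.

From D = ½ρv²S·CD, rearranging gives CD = 2D/(ρv²S).
CD = 2 × 73.3 / (1.22 × 19.3² × 5.13) = 0.0629

CD = 0.0629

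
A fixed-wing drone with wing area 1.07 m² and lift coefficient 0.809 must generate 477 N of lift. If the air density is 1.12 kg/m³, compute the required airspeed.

L = ½ρv²S·CL ⇒ v = √(2L/(ρ·S·CL))
v = √(2 × 477 / (1.12 × 1.07 × 0.809)) = √984 = 31.4 m/s

v = 31.4 m/s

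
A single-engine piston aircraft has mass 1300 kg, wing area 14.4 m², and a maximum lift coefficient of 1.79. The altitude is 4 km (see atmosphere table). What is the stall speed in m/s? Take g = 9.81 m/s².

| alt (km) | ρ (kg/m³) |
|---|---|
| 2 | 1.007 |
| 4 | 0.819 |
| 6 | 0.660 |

At 4 km, from the table: ρ = 0.819 kg/m³.
Weight W = mg = 1300 × 9.81 = 12750 N.
From L = ½ρV²S·CL,max = W: V_stall = √(2W/(ρSCL,max)) = √(2·12750/(0.819·14.4·1.79))
V_stall = √1208 = 34.8 m/s

V_stall = 34.8 m/s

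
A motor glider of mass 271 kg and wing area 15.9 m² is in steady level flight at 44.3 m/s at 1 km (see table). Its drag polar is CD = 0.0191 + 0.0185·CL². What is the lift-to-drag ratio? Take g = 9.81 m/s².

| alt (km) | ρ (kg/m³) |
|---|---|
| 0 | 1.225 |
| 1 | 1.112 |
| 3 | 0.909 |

L/D = 7.84

At 1 km, from the table: ρ = 1.112 kg/m³.
Level flight ⇒ L = W = m·g = 271 × 9.81 = 2658.5 N.
q = ½ρv² = ½ × 1.112 × 44.3² = 1091 Pa.
Required CL = L/(qS) = 2658.5/(1091·15.9) = 0.1532.
CD = 0.0191 + 0.0185 × 0.1532² = 0.01953.
L/D = CL/CD = 0.1532 / 0.01953 = 7.84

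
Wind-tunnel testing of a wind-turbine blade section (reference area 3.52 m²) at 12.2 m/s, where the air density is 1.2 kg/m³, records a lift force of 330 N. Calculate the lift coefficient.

CL = 1.05

From L = ½ρv²S·CL, rearranging gives CL = 2L/(ρv²S).
CL = 2 × 330 / (1.2 × 12.2² × 3.52) = 1.05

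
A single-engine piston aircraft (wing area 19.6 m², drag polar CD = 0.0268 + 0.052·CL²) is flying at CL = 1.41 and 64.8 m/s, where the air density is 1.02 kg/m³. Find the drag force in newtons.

D = 5460 N

CD = 0.0268 + 0.052 × 1.41² = 0.1302
D = ½ρv²S·CD = ½ × 1.02 × 64.8² × 19.6 × 0.1302 = 5460 N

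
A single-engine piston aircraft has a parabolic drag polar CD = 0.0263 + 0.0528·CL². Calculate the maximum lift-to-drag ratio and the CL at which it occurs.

For CD = CD0 + K·CL², (L/D)max occurs at CL* = √(CD0/K) and equals 1/(2√(K·CD0)).
(L/D)max = 1/(2√(0.0528 × 0.0263)) = 1/(2 × 0.03726) = 13.4
CL* = √(0.0263/0.0528) = 0.706

(L/D)max = 13.4, at CL = 0.706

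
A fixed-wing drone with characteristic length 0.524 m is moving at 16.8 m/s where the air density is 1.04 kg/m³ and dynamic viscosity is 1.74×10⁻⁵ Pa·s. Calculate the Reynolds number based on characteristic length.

Re = ρ·v·c/μ = 1.04 × 16.8 × 0.524 / (1.74×10⁻⁵) = 5.26×10^5

Re = 5.26×10^5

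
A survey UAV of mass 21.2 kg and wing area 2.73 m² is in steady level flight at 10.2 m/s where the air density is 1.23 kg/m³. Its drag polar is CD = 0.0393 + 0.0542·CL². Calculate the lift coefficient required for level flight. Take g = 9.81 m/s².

CL = 1.19

In steady level flight, lift balances weight: W = mg = 21.2 × 9.81 = 207.97 N.
q = ½ρv² = ½ × 1.23 × 10.2² = 63.98 Pa.
CL = 2W/(ρv²S) = 2×207.97/(1.23×10.2²×2.73) = 1.191.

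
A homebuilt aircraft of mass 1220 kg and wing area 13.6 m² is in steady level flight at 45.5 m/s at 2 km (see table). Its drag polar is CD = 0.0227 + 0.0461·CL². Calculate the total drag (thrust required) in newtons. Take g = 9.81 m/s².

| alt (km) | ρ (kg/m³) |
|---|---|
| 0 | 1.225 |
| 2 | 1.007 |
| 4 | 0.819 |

D = 788 N

At 2 km, from the table: ρ = 1.007 kg/m³.
In steady level flight, lift balances weight: W = mg = 1220 × 9.81 = 11968 N.
Dynamic pressure q = 0.5 × 1.007 × 45.5² = 1042 Pa.
CL = 2W/(ρv²S) = 2×11968/(1.007×45.5²×13.6) = 0.8442.
CD = 0.0227 + 0.0461 × 0.8442² = 0.05556.
D = q·S·CD = 1042 × 13.6 × 0.05556 = 787.6 N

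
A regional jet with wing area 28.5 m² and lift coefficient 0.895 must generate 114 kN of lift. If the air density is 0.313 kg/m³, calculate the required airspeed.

v = 169 m/s

L = ½ρv²S·CL ⇒ v = √(2L/(ρ·S·CL))
v = √(2 × 1.14×10^5 / (0.313 × 28.5 × 0.895)) = √28560 = 169 m/s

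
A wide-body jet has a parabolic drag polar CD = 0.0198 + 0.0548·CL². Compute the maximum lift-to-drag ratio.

(L/D)max = 15.2

For CD = CD0 + K·CL², (L/D)max occurs at CL* = √(CD0/K) and equals 1/(2√(K·CD0)).
(L/D)max = 1/(2√(0.0548 × 0.0198)) = 1/(2 × 0.03294) = 15.2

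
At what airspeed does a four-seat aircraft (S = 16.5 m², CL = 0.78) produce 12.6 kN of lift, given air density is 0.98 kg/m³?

v = 44.7 m/s

L = ½ρv²S·CL ⇒ v = √(2L/(ρ·S·CL))
v = √(2 × 12600 / (0.98 × 16.5 × 0.78)) = √1998 = 44.7 m/s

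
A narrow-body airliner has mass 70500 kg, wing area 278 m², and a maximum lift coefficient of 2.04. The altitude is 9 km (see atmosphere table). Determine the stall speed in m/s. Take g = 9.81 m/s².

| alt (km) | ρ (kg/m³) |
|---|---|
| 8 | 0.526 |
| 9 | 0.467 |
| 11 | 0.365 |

At 9 km, from the table: ρ = 0.467 kg/m³.
At stall, lift equals weight: L = W = m·g = 70500 × 9.81 = 6.916×10^5 N.
From L = ½ρV²S·CL,max = W: V_stall = √(2W/(ρSCL,max)) = √(2·6.916×10^5/(0.467·278·2.04))
V_stall = √5223 = 72.3 m/s

V_stall = 72.3 m/s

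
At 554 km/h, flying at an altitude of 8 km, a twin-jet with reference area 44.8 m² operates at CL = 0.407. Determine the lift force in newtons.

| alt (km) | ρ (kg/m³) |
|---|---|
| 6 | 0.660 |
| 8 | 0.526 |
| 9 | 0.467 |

At 8 km, from the table: ρ = 0.526 kg/m³.
Convert speed: v = 554 km/h ÷ 3.6 = 153.9 m/s.
L = ½ρv²S·CL = ½ × 0.526 × 153.9² × 44.8 × 0.407 = 1.14×10^5 N ≈ 114 kN

L = 1.14×10^5 N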